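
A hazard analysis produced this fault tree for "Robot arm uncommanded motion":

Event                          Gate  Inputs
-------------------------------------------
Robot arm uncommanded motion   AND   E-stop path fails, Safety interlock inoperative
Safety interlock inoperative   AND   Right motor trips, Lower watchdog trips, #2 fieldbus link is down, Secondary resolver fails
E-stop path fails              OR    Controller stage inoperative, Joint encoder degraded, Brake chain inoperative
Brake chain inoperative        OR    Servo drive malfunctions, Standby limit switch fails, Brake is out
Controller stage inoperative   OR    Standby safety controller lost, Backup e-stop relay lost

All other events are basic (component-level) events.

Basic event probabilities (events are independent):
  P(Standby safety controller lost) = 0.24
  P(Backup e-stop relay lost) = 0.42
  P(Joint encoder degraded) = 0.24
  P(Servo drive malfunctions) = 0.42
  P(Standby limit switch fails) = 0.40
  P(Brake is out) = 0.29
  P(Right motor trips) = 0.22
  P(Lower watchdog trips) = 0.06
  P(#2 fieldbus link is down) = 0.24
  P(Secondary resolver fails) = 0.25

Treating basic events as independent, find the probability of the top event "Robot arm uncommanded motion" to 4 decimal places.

P(Controller stage inoperative) [OR] = 1 − (1−0.24) × (1−0.42) = 0.559200
P(Brake chain inoperative) [OR] = 1 − (1−0.42) × (1−0.40) × (1−0.29) = 0.752920
P(E-stop path fails) [OR] = 1 − (1−0.559200) × (1−0.24) × (1−0.752920) = 0.917226
P(Safety interlock inoperative) [AND] = 0.22 × 0.06 × 0.24 × 0.25 = 0.000792
P(Robot arm uncommanded motion) [AND] = 0.917226 × 0.000792 = 0.000726
Rounded to 4 decimal places: P(Robot arm uncommanded motion) ≈ 0.0007.

0.0007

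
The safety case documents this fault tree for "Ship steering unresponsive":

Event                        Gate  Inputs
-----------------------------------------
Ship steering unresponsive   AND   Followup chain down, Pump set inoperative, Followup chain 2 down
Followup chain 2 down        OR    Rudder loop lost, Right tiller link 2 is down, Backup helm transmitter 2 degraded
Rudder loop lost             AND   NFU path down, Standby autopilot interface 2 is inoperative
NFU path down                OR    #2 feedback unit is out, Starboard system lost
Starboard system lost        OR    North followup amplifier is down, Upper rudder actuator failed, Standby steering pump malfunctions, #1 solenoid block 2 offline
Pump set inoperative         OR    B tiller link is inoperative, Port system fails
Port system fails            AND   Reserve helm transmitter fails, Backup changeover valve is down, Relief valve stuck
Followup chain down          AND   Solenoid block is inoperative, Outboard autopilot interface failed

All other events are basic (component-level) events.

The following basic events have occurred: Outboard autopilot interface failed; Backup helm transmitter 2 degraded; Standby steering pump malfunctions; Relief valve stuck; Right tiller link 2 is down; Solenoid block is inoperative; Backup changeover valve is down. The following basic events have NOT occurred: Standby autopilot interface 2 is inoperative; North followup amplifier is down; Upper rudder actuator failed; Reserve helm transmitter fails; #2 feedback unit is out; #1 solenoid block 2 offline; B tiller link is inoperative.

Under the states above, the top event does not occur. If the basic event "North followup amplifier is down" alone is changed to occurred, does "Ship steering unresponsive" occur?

No

Counterfactual: set "North followup amplifier is down" to occurred.
Followup chain down [AND]: Solenoid block is inoperative=occurs, Outboard autopilot interface failed=occurs → all inputs occur → occurs.
Port system fails [AND]: Reserve helm transmitter fails=not, Backup changeover valve is down=occurs, Relief valve stuck=occurs → not all inputs occur → does not occur.
Pump set inoperative [OR]: B tiller link is inoperative=not, Port system fails=not → no input occurs → does not occur.
Starboard system lost [OR]: North followup amplifier is down=occurs, Upper rudder actuator failed=not, Standby steering pump malfunctions=occurs, #1 solenoid block 2 offline=not → at least one input occurs → occurs.
NFU path down [OR]: #2 feedback unit is out=not, Starboard system lost=occurs → at least one input occurs → occurs.
Rudder loop lost [AND]: NFU path down=occurs, Standby autopilot interface 2 is inoperative=not → not all inputs occur → does not occur.
Followup chain 2 down [OR]: Rudder loop lost=not, Right tiller link 2 is down=occurs, Backup helm transmitter 2 degraded=occurs → at least one input occurs → occurs.
Ship steering unresponsive [AND]: Followup chain down=occurs, Pump set inoperative=not, Followup chain 2 down=occurs → not all inputs occur → does not occur.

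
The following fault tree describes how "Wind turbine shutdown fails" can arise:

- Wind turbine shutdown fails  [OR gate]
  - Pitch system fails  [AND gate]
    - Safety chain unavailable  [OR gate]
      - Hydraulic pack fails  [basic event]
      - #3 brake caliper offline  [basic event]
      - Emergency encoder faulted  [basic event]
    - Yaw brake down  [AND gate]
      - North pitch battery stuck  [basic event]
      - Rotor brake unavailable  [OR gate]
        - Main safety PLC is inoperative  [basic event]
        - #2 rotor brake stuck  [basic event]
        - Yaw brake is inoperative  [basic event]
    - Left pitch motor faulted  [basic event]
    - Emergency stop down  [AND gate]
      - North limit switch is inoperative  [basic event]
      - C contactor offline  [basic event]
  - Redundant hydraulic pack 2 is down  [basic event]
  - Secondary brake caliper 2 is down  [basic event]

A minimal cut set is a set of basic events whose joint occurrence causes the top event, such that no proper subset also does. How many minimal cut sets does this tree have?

Safety chain unavailable [OR]: union of children's cut sets → 3 cut set(s).
Rotor brake unavailable [OR]: union of children's cut sets → 3 cut set(s).
Yaw brake down [AND]: one cut set from each child combined → 1 × 3 = 3 cut set(s).
Emergency stop down [AND]: one cut set from each child combined → 1 × 1 = 1 cut set(s).
Pitch system fails [AND]: one cut set from each child combined → 3 × 3 × 1 × 1 = 9 cut set(s).
Wind turbine shutdown fails [OR]: union of children's cut sets → 11 cut set(s).

11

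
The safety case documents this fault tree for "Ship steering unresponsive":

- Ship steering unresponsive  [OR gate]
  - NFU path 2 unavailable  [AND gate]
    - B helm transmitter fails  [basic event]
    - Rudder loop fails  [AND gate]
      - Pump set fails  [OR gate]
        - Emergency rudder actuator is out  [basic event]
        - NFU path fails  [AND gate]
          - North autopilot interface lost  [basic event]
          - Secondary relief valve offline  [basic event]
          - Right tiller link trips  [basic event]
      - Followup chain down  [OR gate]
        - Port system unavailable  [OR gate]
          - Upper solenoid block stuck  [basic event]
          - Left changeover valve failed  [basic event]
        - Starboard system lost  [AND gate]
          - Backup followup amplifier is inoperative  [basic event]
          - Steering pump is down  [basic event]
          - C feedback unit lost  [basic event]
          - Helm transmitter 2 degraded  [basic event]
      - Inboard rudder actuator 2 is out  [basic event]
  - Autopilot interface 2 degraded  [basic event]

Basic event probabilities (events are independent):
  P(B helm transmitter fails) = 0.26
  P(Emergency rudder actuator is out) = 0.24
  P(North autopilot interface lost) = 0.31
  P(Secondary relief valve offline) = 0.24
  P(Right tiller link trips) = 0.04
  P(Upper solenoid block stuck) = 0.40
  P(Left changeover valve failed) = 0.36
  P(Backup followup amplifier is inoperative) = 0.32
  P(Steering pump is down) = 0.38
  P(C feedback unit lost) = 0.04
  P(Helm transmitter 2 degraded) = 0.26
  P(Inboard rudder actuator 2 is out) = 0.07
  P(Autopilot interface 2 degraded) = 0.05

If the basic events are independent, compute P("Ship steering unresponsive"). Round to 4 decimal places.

0.0526

P(NFU path fails) [AND] = 0.31 × 0.24 × 0.04 = 0.002976
P(Pump set fails) [OR] = 1 − (1−0.24) × (1−0.002976) = 0.242262
P(Port system unavailable) [OR] = 1 − (1−0.40) × (1−0.36) = 0.616000
P(Starboard system lost) [AND] = 0.32 × 0.38 × 0.04 × 0.26 = 0.001265
P(Followup chain down) [OR] = 1 − (1−0.616000) × (1−0.001265) = 0.616486
P(Rudder loop fails) [AND] = 0.242262 × 0.616486 × 0.07 = 0.010455
P(NFU path 2 unavailable) [AND] = 0.26 × 0.010455 = 0.002718
P(Ship steering unresponsive) [OR] = 1 − (1−0.002718) × (1−0.05) = 0.052582
Rounded to 4 decimal places: P(Ship steering unresponsive) ≈ 0.0526.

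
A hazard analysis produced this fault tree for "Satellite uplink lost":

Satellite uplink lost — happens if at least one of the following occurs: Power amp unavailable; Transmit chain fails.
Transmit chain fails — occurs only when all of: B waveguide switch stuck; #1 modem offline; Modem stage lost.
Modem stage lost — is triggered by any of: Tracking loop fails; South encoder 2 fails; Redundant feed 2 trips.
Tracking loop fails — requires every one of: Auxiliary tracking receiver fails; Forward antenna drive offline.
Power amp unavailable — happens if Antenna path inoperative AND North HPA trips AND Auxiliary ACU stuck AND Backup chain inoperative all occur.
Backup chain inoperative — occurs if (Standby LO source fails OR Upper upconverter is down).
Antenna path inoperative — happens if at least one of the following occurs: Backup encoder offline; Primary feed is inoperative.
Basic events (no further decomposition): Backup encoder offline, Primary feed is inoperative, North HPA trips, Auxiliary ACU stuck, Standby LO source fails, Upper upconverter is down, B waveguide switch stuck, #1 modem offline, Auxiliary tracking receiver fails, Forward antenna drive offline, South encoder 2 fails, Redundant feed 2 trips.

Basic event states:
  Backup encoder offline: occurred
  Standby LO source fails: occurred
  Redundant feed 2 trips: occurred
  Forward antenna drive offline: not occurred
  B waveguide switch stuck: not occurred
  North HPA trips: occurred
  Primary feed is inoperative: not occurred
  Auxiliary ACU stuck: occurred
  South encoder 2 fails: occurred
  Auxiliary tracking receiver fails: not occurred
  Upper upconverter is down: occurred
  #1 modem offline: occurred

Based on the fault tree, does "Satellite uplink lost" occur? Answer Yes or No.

Yes

Antenna path inoperative [OR]: Backup encoder offline=occurs, Primary feed is inoperative=not → at least one input occurs → occurs.
Backup chain inoperative [OR]: Standby LO source fails=occurs, Upper upconverter is down=occurs → at least one input occurs → occurs.
Power amp unavailable [AND]: Antenna path inoperative=occurs, North HPA trips=occurs, Auxiliary ACU stuck=occurs, Backup chain inoperative=occurs → all inputs occur → occurs.
Tracking loop fails [AND]: Auxiliary tracking receiver fails=not, Forward antenna drive offline=not → not all inputs occur → does not occur.
Modem stage lost [OR]: Tracking loop fails=not, South encoder 2 fails=occurs, Redundant feed 2 trips=occurs → at least one input occurs → occurs.
Transmit chain fails [AND]: B waveguide switch stuck=not, #1 modem offline=occurs, Modem stage lost=occurs → not all inputs occur → does not occur.
Satellite uplink lost [OR]: Power amp unavailable=occurs, Transmit chain fails=not → at least one input occurs → occurs.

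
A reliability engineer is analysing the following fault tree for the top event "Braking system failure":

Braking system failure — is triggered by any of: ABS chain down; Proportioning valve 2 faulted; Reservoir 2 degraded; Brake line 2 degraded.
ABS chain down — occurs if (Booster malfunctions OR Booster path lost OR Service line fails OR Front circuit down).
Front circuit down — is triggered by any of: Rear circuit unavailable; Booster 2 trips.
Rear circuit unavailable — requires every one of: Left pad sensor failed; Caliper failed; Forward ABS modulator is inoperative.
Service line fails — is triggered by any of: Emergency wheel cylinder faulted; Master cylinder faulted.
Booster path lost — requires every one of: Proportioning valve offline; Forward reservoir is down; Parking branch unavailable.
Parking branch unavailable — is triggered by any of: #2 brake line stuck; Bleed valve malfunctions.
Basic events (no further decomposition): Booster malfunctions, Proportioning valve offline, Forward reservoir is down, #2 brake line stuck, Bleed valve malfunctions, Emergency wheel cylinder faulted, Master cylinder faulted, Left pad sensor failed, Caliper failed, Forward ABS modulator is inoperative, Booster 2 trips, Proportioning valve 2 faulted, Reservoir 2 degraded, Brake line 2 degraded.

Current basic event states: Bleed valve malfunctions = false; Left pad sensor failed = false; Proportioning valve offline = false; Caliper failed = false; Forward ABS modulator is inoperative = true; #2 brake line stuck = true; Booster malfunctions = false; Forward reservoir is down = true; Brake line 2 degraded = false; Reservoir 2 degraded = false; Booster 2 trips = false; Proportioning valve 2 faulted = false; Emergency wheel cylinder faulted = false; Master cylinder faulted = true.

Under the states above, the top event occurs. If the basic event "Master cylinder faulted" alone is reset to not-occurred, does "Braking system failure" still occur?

Counterfactual: set "Master cylinder faulted" to not occurred.
Parking branch unavailable [OR]: #2 brake line stuck=occurs, Bleed valve malfunctions=not → at least one input occurs → occurs.
Booster path lost [AND]: Proportioning valve offline=not, Forward reservoir is down=occurs, Parking branch unavailable=occurs → not all inputs occur → does not occur.
Service line fails [OR]: Emergency wheel cylinder faulted=not, Master cylinder faulted=not → no input occurs → does not occur.
Rear circuit unavailable [AND]: Left pad sensor failed=not, Caliper failed=not, Forward ABS modulator is inoperative=occurs → not all inputs occur → does not occur.
Front circuit down [OR]: Rear circuit unavailable=not, Booster 2 trips=not → no input occurs → does not occur.
ABS chain down [OR]: Booster malfunctions=not, Booster path lost=not, Service line fails=not, Front circuit down=not → no input occurs → does not occur.
Braking system failure [OR]: ABS chain down=not, Proportioning valve 2 faulted=not, Reservoir 2 degraded=not, Brake line 2 degraded=not → no input occurs → does not occur.

No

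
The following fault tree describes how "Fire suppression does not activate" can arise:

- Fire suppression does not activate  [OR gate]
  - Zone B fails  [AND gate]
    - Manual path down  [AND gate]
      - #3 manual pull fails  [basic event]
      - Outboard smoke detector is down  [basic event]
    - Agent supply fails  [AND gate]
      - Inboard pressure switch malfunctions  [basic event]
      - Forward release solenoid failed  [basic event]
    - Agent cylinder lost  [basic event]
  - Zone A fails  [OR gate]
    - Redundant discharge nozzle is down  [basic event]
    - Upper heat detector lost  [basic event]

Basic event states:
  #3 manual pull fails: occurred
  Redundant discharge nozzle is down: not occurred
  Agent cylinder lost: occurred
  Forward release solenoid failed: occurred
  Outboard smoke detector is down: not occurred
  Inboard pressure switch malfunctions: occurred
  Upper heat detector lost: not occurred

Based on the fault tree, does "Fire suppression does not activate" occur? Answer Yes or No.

Manual path down [AND]: #3 manual pull fails=occurs, Outboard smoke detector is down=not → not all inputs occur → does not occur.
Agent supply fails [AND]: Inboard pressure switch malfunctions=occurs, Forward release solenoid failed=occurs → all inputs occur → occurs.
Zone B fails [AND]: Manual path down=not, Agent supply fails=occurs, Agent cylinder lost=occurs → not all inputs occur → does not occur.
Zone A fails [OR]: Redundant discharge nozzle is down=not, Upper heat detector lost=not → no input occurs → does not occur.
Fire suppression does not activate [OR]: Zone B fails=not, Zone A fails=not → no input occurs → does not occur.

No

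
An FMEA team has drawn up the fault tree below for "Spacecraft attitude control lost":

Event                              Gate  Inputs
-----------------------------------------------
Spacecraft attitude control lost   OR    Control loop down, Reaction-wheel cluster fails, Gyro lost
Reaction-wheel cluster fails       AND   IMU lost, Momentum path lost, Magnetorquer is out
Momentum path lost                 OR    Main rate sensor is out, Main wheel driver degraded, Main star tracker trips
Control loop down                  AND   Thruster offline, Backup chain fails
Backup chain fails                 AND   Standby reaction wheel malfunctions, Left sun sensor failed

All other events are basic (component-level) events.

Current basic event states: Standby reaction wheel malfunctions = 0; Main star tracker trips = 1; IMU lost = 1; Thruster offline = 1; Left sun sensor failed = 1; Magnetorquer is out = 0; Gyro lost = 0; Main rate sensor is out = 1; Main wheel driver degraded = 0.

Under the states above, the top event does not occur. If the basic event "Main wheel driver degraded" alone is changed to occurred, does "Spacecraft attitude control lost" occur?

No

Counterfactual: set "Main wheel driver degraded" to occurred.
Backup chain fails [AND]: Standby reaction wheel malfunctions=not, Left sun sensor failed=occurs → not all inputs occur → does not occur.
Control loop down [AND]: Thruster offline=occurs, Backup chain fails=not → not all inputs occur → does not occur.
Momentum path lost [OR]: Main rate sensor is out=occurs, Main wheel driver degraded=occurs, Main star tracker trips=occurs → at least one input occurs → occurs.
Reaction-wheel cluster fails [AND]: IMU lost=occurs, Momentum path lost=occurs, Magnetorquer is out=not → not all inputs occur → does not occur.
Spacecraft attitude control lost [OR]: Control loop down=not, Reaction-wheel cluster fails=not, Gyro lost=not → no input occurs → does not occur.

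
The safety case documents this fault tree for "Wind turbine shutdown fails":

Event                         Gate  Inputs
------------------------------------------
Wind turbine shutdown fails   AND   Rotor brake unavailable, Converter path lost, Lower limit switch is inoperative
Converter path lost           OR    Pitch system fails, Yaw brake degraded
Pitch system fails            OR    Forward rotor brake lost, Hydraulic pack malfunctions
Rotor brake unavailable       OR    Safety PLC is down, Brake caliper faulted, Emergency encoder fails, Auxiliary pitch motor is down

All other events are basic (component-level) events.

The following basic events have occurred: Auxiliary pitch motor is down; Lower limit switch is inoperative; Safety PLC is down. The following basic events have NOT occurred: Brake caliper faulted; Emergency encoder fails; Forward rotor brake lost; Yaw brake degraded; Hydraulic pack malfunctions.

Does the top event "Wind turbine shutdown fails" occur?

No

Rotor brake unavailable [OR]: Safety PLC is down=occurs, Brake caliper faulted=not, Emergency encoder fails=not, Auxiliary pitch motor is down=occurs → at least one input occurs → occurs.
Pitch system fails [OR]: Forward rotor brake lost=not, Hydraulic pack malfunctions=not → no input occurs → does not occur.
Converter path lost [OR]: Pitch system fails=not, Yaw brake degraded=not → no input occurs → does not occur.
Wind turbine shutdown fails [AND]: Rotor brake unavailable=occurs, Converter path lost=not, Lower limit switch is inoperative=occurs → not all inputs occur → does not occur.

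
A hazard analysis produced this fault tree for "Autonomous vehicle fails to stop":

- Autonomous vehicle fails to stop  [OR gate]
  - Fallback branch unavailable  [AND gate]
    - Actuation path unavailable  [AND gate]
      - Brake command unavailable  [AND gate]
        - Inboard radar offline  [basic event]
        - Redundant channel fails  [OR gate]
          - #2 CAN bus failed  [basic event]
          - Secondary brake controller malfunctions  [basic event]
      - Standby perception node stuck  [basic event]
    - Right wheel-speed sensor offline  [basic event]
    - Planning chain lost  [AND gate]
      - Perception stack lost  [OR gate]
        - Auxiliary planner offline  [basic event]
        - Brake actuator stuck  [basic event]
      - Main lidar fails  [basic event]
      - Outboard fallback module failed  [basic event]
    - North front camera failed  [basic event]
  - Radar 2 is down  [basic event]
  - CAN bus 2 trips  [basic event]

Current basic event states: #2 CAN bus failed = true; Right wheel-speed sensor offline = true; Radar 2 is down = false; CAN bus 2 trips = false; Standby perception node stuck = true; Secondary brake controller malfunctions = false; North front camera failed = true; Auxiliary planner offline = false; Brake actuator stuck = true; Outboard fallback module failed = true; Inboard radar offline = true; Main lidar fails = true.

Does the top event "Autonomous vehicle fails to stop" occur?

Redundant channel fails [OR]: #2 CAN bus failed=occurs, Secondary brake controller malfunctions=not → at least one input occurs → occurs.
Brake command unavailable [AND]: Inboard radar offline=occurs, Redundant channel fails=occurs → all inputs occur → occurs.
Actuation path unavailable [AND]: Brake command unavailable=occurs, Standby perception node stuck=occurs → all inputs occur → occurs.
Perception stack lost [OR]: Auxiliary planner offline=not, Brake actuator stuck=occurs → at least one input occurs → occurs.
Planning chain lost [AND]: Perception stack lost=occurs, Main lidar fails=occurs, Outboard fallback module failed=occurs → all inputs occur → occurs.
Fallback branch unavailable [AND]: Actuation path unavailable=occurs, Right wheel-speed sensor offline=occurs, Planning chain lost=occurs, North front camera failed=occurs → all inputs occur → occurs.
Autonomous vehicle fails to stop [OR]: Fallback branch unavailable=occurs, Radar 2 is down=not, CAN bus 2 trips=not → at least one input occurs → occurs.

Yes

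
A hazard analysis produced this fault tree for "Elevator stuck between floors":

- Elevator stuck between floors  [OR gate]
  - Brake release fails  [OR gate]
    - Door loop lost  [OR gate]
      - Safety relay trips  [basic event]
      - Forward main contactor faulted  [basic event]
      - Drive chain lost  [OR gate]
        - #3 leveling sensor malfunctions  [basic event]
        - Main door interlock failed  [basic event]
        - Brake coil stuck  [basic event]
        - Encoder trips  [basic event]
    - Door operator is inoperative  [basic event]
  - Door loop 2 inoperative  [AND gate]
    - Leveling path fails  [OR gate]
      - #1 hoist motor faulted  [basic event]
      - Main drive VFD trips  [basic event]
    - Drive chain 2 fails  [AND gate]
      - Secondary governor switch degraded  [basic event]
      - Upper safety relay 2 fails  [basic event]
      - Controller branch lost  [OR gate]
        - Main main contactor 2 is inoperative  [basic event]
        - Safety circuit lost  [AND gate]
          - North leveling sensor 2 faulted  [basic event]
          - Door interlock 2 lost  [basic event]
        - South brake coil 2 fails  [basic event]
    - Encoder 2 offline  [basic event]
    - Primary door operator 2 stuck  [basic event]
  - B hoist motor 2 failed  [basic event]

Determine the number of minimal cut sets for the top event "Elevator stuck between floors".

14

Drive chain lost [OR]: union of children's cut sets → 4 cut set(s).
Door loop lost [OR]: union of children's cut sets → 6 cut set(s).
Brake release fails [OR]: union of children's cut sets → 7 cut set(s).
Leveling path fails [OR]: union of children's cut sets → 2 cut set(s).
Safety circuit lost [AND]: one cut set from each child combined → 1 × 1 = 1 cut set(s).
Controller branch lost [OR]: union of children's cut sets → 3 cut set(s).
Drive chain 2 fails [AND]: one cut set from each child combined → 1 × 1 × 3 = 3 cut set(s).
Door loop 2 inoperative [AND]: one cut set from each child combined → 2 × 3 × 1 × 1 = 6 cut set(s).
Elevator stuck between floors [OR]: union of children's cut sets → 14 cut set(s).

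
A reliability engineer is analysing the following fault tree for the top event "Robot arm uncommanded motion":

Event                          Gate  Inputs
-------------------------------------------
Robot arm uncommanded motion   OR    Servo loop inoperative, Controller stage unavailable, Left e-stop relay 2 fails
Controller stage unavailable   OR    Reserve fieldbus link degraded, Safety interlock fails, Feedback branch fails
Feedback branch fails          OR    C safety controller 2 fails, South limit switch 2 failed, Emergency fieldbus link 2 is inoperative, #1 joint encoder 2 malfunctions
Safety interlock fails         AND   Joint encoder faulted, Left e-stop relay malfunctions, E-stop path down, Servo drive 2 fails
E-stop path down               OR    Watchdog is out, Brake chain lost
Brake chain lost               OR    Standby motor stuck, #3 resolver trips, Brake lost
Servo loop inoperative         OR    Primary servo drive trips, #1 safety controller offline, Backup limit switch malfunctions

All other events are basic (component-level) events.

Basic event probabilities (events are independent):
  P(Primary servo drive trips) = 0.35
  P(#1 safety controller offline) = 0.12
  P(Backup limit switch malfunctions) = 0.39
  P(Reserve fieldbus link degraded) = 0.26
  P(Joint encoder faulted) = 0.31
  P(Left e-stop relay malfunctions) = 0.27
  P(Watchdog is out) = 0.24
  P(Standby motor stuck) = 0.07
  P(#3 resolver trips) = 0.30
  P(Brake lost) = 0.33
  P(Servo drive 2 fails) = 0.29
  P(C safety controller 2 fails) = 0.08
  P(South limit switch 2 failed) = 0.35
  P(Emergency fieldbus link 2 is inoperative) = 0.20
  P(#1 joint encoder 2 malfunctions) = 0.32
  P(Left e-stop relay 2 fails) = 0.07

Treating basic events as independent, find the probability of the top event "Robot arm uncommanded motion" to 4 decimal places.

P(Servo loop inoperative) [OR] = 1 − (1−0.35) × (1−0.12) × (1−0.39) = 0.651080
P(Brake chain lost) [OR] = 1 − (1−0.07) × (1−0.30) × (1−0.33) = 0.563830
P(E-stop path down) [OR] = 1 − (1−0.24) × (1−0.563830) = 0.668511
P(Safety interlock fails) [AND] = 0.31 × 0.27 × 0.668511 × 0.29 = 0.016227
P(Feedback branch fails) [OR] = 1 − (1−0.08) × (1−0.35) × (1−0.20) × (1−0.32) = 0.674688
P(Controller stage unavailable) [OR] = 1 − (1−0.26) × (1−0.016227) × (1−0.674688) = 0.763175
P(Robot arm uncommanded motion) [OR] = 1 − (1−0.651080) × (1−0.763175) × (1−0.07) = 0.923151
Rounded to 4 decimal places: P(Robot arm uncommanded motion) ≈ 0.9232.

0.9232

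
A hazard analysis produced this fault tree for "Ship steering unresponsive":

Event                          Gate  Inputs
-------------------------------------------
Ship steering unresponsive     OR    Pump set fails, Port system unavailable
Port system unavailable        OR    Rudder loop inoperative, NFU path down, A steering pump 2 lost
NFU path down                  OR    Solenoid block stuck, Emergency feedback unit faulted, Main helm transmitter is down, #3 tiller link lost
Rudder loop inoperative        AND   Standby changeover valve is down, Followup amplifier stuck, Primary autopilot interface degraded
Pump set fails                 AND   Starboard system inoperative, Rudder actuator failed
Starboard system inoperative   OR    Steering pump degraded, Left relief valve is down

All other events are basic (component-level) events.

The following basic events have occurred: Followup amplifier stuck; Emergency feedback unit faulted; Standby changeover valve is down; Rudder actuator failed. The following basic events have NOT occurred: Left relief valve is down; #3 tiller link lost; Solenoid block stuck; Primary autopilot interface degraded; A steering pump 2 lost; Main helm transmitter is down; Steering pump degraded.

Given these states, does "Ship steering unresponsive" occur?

Yes

Starboard system inoperative [OR]: Steering pump degraded=not, Left relief valve is down=not → no input occurs → does not occur.
Pump set fails [AND]: Starboard system inoperative=not, Rudder actuator failed=occurs → not all inputs occur → does not occur.
Rudder loop inoperative [AND]: Standby changeover valve is down=occurs, Followup amplifier stuck=occurs, Primary autopilot interface degraded=not → not all inputs occur → does not occur.
NFU path down [OR]: Solenoid block stuck=not, Emergency feedback unit faulted=occurs, Main helm transmitter is down=not, #3 tiller link lost=not → at least one input occurs → occurs.
Port system unavailable [OR]: Rudder loop inoperative=not, NFU path down=occurs, A steering pump 2 lost=not → at least one input occurs → occurs.
Ship steering unresponsive [OR]: Pump set fails=not, Port system unavailable=occurs → at least one input occurs → occurs.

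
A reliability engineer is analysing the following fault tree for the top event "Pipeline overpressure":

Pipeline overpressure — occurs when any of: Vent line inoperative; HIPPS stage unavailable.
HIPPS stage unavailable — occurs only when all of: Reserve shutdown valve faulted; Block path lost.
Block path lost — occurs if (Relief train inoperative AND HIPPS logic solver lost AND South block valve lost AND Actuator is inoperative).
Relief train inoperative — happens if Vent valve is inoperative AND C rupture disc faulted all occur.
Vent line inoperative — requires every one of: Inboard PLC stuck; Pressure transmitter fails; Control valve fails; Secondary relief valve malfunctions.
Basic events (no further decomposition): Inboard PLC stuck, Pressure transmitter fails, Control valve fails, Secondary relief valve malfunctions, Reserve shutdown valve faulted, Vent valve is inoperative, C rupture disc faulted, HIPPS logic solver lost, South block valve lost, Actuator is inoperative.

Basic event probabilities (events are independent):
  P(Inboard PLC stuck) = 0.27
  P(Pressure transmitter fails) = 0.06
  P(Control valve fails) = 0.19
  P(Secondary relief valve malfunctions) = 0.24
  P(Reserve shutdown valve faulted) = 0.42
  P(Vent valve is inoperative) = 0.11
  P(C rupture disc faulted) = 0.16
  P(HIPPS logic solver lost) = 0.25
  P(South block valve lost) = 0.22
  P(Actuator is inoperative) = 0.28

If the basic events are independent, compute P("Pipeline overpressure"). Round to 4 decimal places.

P(Vent line inoperative) [AND] = 0.27 × 0.06 × 0.19 × 0.24 = 0.000739
P(Relief train inoperative) [AND] = 0.11 × 0.16 = 0.017600
P(Block path lost) [AND] = 0.017600 × 0.25 × 0.22 × 0.28 = 0.000271
P(HIPPS stage unavailable) [AND] = 0.42 × 0.000271 = 0.000114
P(Pipeline overpressure) [OR] = 1 − (1−0.000739) × (1−0.000114) = 0.000853
Rounded to 4 decimal places: P(Pipeline overpressure) ≈ 0.0009.

0.0009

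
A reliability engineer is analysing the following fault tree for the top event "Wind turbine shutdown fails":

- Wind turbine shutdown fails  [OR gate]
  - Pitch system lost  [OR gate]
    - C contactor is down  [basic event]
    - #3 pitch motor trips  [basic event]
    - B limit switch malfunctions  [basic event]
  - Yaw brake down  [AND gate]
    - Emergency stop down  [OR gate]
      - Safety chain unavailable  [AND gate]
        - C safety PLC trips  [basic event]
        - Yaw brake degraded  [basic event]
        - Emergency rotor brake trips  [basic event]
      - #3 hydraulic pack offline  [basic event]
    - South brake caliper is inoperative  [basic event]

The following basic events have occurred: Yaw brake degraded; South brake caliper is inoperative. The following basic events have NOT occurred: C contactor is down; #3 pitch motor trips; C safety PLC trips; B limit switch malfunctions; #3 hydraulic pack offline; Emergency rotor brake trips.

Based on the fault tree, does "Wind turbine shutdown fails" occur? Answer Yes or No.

No

Pitch system lost [OR]: C contactor is down=not, #3 pitch motor trips=not, B limit switch malfunctions=not → no input occurs → does not occur.
Safety chain unavailable [AND]: C safety PLC trips=not, Yaw brake degraded=occurs, Emergency rotor brake trips=not → not all inputs occur → does not occur.
Emergency stop down [OR]: Safety chain unavailable=not, #3 hydraulic pack offline=not → no input occurs → does not occur.
Yaw brake down [AND]: Emergency stop down=not, South brake caliper is inoperative=occurs → not all inputs occur → does not occur.
Wind turbine shutdown fails [OR]: Pitch system lost=not, Yaw brake down=not → no input occurs → does not occur.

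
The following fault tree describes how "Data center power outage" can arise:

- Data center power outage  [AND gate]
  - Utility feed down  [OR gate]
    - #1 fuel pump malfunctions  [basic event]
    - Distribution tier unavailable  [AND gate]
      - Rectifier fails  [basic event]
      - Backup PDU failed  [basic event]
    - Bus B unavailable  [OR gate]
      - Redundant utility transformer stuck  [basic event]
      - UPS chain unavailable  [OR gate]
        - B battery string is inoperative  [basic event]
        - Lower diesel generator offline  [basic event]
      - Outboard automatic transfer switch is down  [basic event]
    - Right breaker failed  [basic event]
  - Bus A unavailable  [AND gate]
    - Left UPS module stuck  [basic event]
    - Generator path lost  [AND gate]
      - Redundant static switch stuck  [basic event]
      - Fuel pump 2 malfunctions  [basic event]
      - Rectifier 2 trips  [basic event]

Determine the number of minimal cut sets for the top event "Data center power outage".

Distribution tier unavailable [AND]: one cut set from each child combined → 1 × 1 = 1 cut set(s).
UPS chain unavailable [OR]: union of children's cut sets → 2 cut set(s).
Bus B unavailable [OR]: union of children's cut sets → 4 cut set(s).
Utility feed down [OR]: union of children's cut sets → 7 cut set(s).
Generator path lost [AND]: one cut set from each child combined → 1 × 1 × 1 = 1 cut set(s).
Bus A unavailable [AND]: one cut set from each child combined → 1 × 1 = 1 cut set(s).
Data center power outage [AND]: one cut set from each child combined → 7 × 1 = 7 cut set(s).
Minimal cut sets: {#1 fuel pump malfunctions, Fuel pump 2 malfunctions, Left UPS module stuck, Rectifier 2 trips, Redundant static switch stuck}; {Backup PDU failed, Fuel pump 2 malfunctions, Left UPS module stuck, Rectifier 2 trips, Rectifier fails, Redundant static switch stuck}; {Fuel pump 2 malfunctions, Left UPS module stuck, Rectifier 2 trips, Redundant static switch stuck, Redundant utility transformer stuck}; {B battery string is inoperative, Fuel pump 2 malfunctions, Left UPS module stuck, Rectifier 2 trips, Redundant static switch stuck}; {Fuel pump 2 malfunctions, Left UPS module stuck, Lower diesel generator offline, Rectifier 2 trips, Redundant static switch stuck}; {Fuel pump 2 malfunctions, Left UPS module stuck, Outboard automatic transfer switch is down, Rectifier 2 trips, Redundant static switch stuck}; {Fuel pump 2 malfunctions, Left UPS module stuck, Rectifier 2 trips, Redundant static switch stuck, Right breaker failed}.

7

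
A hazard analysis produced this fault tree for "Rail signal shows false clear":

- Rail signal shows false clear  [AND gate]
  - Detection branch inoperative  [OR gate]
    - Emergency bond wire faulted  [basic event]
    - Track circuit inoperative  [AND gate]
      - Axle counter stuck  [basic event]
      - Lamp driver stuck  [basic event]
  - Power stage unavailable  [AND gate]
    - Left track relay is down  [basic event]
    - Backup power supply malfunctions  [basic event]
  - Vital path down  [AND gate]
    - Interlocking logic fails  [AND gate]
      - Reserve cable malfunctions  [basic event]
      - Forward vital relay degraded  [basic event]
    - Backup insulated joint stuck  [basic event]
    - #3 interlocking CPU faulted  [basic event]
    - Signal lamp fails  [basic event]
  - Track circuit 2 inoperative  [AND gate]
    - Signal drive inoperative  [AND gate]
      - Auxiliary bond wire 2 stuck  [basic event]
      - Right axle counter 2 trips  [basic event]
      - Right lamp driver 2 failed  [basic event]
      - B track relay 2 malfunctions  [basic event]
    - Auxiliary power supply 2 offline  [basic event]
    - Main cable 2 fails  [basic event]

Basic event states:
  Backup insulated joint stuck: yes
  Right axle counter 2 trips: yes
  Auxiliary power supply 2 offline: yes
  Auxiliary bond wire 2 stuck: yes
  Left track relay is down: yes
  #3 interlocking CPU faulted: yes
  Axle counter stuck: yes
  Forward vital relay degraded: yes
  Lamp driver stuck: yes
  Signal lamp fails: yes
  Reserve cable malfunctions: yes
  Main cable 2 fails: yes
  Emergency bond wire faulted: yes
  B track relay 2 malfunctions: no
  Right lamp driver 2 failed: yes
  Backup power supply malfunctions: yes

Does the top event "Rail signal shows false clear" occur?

No

Track circuit inoperative [AND]: Axle counter stuck=occurs, Lamp driver stuck=occurs → all inputs occur → occurs.
Detection branch inoperative [OR]: Emergency bond wire faulted=occurs, Track circuit inoperative=occurs → at least one input occurs → occurs.
Power stage unavailable [AND]: Left track relay is down=occurs, Backup power supply malfunctions=occurs → all inputs occur → occurs.
Interlocking logic fails [AND]: Reserve cable malfunctions=occurs, Forward vital relay degraded=occurs → all inputs occur → occurs.
Vital path down [AND]: Interlocking logic fails=occurs, Backup insulated joint stuck=occurs, #3 interlocking CPU faulted=occurs, Signal lamp fails=occurs → all inputs occur → occurs.
Signal drive inoperative [AND]: Auxiliary bond wire 2 stuck=occurs, Right axle counter 2 trips=occurs, Right lamp driver 2 failed=occurs, B track relay 2 malfunctions=not → not all inputs occur → does not occur.
Track circuit 2 inoperative [AND]: Signal drive inoperative=not, Auxiliary power supply 2 offline=occurs, Main cable 2 fails=occurs → not all inputs occur → does not occur.
Rail signal shows false clear [AND]: Detection branch inoperative=occurs, Power stage unavailable=occurs, Vital path down=occurs, Track circuit 2 inoperative=not → not all inputs occur → does not occur.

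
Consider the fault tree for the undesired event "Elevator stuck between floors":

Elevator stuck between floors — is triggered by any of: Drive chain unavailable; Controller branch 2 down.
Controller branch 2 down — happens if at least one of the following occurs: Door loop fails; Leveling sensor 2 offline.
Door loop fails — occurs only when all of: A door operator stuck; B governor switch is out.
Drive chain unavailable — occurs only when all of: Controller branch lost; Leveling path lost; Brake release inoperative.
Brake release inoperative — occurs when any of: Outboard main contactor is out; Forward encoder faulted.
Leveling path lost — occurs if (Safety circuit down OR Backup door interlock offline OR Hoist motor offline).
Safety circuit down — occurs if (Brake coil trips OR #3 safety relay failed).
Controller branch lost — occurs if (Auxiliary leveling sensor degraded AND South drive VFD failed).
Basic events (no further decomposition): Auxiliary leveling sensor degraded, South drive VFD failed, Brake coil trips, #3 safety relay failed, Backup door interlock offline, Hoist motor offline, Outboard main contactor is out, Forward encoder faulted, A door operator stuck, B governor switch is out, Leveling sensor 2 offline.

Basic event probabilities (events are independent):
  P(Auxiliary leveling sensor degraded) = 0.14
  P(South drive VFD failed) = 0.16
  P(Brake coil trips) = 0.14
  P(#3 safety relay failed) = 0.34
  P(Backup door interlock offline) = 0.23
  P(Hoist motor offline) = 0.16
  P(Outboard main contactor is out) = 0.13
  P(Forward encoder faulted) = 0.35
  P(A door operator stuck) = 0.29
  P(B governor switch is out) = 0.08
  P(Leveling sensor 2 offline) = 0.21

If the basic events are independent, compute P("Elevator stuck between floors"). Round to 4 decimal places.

P(Controller branch lost) [AND] = 0.14 × 0.16 = 0.022400
P(Safety circuit down) [OR] = 1 − (1−0.14) × (1−0.34) = 0.432400
P(Leveling path lost) [OR] = 1 − (1−0.432400) × (1−0.23) × (1−0.16) = 0.632876
P(Brake release inoperative) [OR] = 1 − (1−0.13) × (1−0.35) = 0.434500
P(Drive chain unavailable) [AND] = 0.022400 × 0.632876 × 0.434500 = 0.006160
P(Door loop fails) [AND] = 0.29 × 0.08 = 0.023200
P(Controller branch 2 down) [OR] = 1 − (1−0.023200) × (1−0.21) = 0.228328
P(Elevator stuck between floors) [OR] = 1 − (1−0.006160) × (1−0.228328) = 0.233081
Rounded to 4 decimal places: P(Elevator stuck between floors) ≈ 0.2331.

0.2331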